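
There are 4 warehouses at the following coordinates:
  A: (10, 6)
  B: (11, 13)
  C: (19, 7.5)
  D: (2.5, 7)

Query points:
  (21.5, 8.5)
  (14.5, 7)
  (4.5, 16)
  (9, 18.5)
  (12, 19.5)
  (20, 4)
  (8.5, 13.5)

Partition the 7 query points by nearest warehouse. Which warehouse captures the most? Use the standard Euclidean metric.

B

(21.5, 8.5) — d² to each: A:138.5, B:130.5, C:7.25, D:363.25 → nearest is C
(14.5, 7) — d² to each: A:21.25, B:48.25, C:20.5, D:144 → nearest is C
(4.5, 16) — d² to each: A:130.25, B:51.25, C:282.5, D:85 → nearest is B
(9, 18.5) — d² to each: A:157.25, B:34.25, C:221, D:174.5 → nearest is B
(12, 19.5) — d² to each: A:186.25, B:43.25, C:193, D:246.5 → nearest is B
(20, 4) — d² to each: A:104, B:162, C:13.25, D:315.25 → nearest is C
(8.5, 13.5) — d² to each: A:58.5, B:6.5, C:146.25, D:78.25 → nearest is B
Tally — B:4, C:3. B captures the most (4).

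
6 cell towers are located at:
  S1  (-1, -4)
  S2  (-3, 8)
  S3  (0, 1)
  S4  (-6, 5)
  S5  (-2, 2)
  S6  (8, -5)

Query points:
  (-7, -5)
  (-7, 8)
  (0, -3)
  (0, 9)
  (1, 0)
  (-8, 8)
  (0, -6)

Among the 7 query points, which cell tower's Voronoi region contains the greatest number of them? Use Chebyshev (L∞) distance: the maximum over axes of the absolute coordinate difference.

S1

(-7, -5) — d to each: S1:6, S2:13, S3:7, S4:10, S5:7, S6:15 → nearest is S1
(-7, 8) — d to each: S1:12, S2:4, S3:7, S4:3, S5:6, S6:15 → nearest is S4
(0, -3) — d to each: S1:1, S2:11, S3:4, S4:8, S5:5, S6:8 → nearest is S1
(0, 9) — d to each: S1:13, S2:3, S3:8, S4:6, S5:7, S6:14 → nearest is S2
(1, 0) — d to each: S1:4, S2:8, S3:1, S4:7, S5:3, S6:7 → nearest is S3
(-8, 8) — d to each: S1:12, S2:5, S3:8, S4:3, S5:6, S6:16 → nearest is S4
(0, -6) — d to each: S1:2, S2:14, S3:7, S4:11, S5:8, S6:8 → nearest is S1
Tally — S1:3, S2:1, S3:1, S4:2. S1 captures the most (3).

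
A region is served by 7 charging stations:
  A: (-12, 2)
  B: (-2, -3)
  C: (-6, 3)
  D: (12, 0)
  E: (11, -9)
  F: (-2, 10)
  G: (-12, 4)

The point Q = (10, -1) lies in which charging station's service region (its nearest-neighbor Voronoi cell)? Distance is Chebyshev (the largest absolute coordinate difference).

D

d(Q,A) = max(22, 3) = 22
d(Q,B) = max(12, 2) = 12
d(Q,C) = max(16, 4) = 16
d(Q,D) = max(2, 1) = 2
d(Q,E) = max(1, 8) = 8
d(Q,F) = max(12, 11) = 12
d(Q,G) = max(22, 5) = 22
D is nearest.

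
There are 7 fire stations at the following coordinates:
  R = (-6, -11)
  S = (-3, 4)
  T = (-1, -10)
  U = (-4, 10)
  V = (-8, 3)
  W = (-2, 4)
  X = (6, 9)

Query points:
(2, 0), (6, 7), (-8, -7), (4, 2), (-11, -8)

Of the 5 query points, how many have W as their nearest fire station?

(2, 0) — d² to each: R:185, S:41, T:109, U:136, V:109, W:32, X:97 → nearest is W
(6, 7) — d² to each: R:468, S:90, T:338, U:109, V:212, W:73, X:4 → nearest is X
(-8, -7) — d² to each: R:20, S:146, T:58, U:305, V:100, W:157, X:452 → nearest is R
(4, 2) — d² to each: R:269, S:53, T:169, U:128, V:145, W:40, X:53 → nearest is W
(-11, -8) — d² to each: R:34, S:208, T:104, U:373, V:130, W:225, X:578 → nearest is R
2 of the 5 points have W as nearest.

2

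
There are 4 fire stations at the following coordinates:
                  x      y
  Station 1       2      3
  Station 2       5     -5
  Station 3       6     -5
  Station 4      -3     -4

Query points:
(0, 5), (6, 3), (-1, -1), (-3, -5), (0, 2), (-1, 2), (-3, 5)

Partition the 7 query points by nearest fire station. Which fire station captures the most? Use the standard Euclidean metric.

(0, 5) — d² to each: Station 1:8, Station 2:125, Station 3:136, Station 4:90 → nearest is Station 1
(6, 3) — d² to each: Station 1:16, Station 2:65, Station 3:64, Station 4:130 → nearest is Station 1
(-1, -1) — d² to each: Station 1:25, Station 2:52, Station 3:65, Station 4:13 → nearest is Station 4
(-3, -5) — d² to each: Station 1:89, Station 2:64, Station 3:81, Station 4:1 → nearest is Station 4
(0, 2) — d² to each: Station 1:5, Station 2:74, Station 3:85, Station 4:45 → nearest is Station 1
(-1, 2) — d² to each: Station 1:10, Station 2:85, Station 3:98, Station 4:40 → nearest is Station 1
(-3, 5) — d² to each: Station 1:29, Station 2:164, Station 3:181, Station 4:81 → nearest is Station 1
Tally — Station 1:5, Station 4:2. Station 1 captures the most (5).

Station 1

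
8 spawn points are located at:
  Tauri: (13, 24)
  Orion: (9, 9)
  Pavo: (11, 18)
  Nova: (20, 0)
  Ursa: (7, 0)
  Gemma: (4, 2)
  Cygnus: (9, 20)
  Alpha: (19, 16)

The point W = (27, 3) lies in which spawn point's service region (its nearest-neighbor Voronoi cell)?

Nova

Compare squared distances (the ordering matches that of the actual distances):
d²(W, Tauri) = 196 + 441 = 637
d²(W, Orion) = 324 + 36 = 360
d²(W, Pavo) = 256 + 225 = 481
d²(W, Nova) = 49 + 9 = 58
d²(W, Ursa) = 400 + 9 = 409
d²(W, Gemma) = 529 + 1 = 530
d²(W, Cygnus) = 324 + 289 = 613
d²(W, Alpha) = 64 + 169 = 233
Minimum is at Nova.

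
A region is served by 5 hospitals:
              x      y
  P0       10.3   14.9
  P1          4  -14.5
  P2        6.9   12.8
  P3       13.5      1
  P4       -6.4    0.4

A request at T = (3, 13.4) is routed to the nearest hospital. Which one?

P2

Squared Euclidean distances:
|TP0|² = (3−10.3)² + (13.4−14.9)² = 53.29 + 2.25 = 55.54
|TP1|² = (3−4)² + (13.4−(-14.5))² = 1 + 778.41 = 779.41
|TP2|² = (3−6.9)² + (13.4−12.8)² = 15.21 + 0.36 = 15.57
|TP3|² = (3−13.5)² + (13.4−1)² = 110.25 + 153.76 = 264.01
|TP4|² = (3−(-6.4))² + (13.4−0.4)² = 88.36 + 169 = 257.36
P2 is nearest.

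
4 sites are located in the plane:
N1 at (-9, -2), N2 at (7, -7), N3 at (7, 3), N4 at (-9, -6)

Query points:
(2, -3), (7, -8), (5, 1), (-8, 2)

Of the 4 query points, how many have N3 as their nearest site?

(2, -3) — d² to each: N1:122, N2:41, N3:61, N4:130 → nearest is N2
(7, -8) — d² to each: N1:292, N2:1, N3:121, N4:260 → nearest is N2
(5, 1) — d² to each: N1:205, N2:68, N3:8, N4:245 → nearest is N3
(-8, 2) — d² to each: N1:17, N2:306, N3:226, N4:65 → nearest is N1
1 of the 4 points has N3 as nearest.

1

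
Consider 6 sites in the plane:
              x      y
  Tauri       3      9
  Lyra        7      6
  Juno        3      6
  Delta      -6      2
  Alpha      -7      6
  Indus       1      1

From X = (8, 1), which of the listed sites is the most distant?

Compare squared distances (the ordering matches that of the actual distances):
d²(X, Tauri) = (8−3)² + (1−9)² = 25 + 64 = 89
d²(X, Lyra) = (8−7)² + (1−6)² = 1 + 25 = 26
d²(X, Juno) = (8−3)² + (1−6)² = 25 + 25 = 50
d²(X, Delta) = (8−(-6))² + (1−2)² = 196 + 1 = 197
d²(X, Alpha) = (8−(-7))² + (1−6)² = 225 + 25 = 250
d²(X, Indus) = (8−1)² + (1−1)² = 49 + 0 = 49
The largest is to Alpha.

Alpha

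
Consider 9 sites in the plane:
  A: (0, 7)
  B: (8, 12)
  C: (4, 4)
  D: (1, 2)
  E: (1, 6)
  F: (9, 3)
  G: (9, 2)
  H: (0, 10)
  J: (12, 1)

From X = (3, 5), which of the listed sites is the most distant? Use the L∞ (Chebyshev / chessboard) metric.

d(X,A) = max(3, 2) = 3
d(X,B) = max(5, 7) = 7
d(X,C) = max(1, 1) = 1
d(X,D) = max(2, 3) = 3
d(X,E) = max(2, 1) = 2
d(X,F) = max(6, 2) = 6
d(X,G) = max(6, 3) = 6
d(X,H) = max(3, 5) = 5
d(X,J) = max(9, 4) = 9
The largest is to J.

J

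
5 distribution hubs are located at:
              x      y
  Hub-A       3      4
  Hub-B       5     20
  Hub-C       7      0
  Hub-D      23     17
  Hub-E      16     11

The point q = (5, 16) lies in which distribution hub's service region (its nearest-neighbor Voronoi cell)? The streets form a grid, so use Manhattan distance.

Hub-B

d(q, Hub-A) = |5−3| + |16−4| = 2 + 12 = 14
d(q, Hub-B) = |5−5| + |16−20| = 0 + 4 = 4
d(q, Hub-C) = |5−7| + |16−0| = 2 + 16 = 18
d(q, Hub-D) = |5−23| + |16−17| = 18 + 1 = 19
d(q, Hub-E) = |5−16| + |16−11| = 11 + 5 = 16
Minimum is at Hub-B.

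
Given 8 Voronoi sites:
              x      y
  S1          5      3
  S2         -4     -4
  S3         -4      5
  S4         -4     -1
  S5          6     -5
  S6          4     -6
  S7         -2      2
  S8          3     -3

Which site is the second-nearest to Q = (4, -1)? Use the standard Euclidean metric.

S1

Compare squared distances (the ordering matches that of the actual distances):
|QS1|² = 1 + 16 = 17
|QS2|² = 64 + 9 = 73
|QS3|² = 64 + 36 = 100
|QS4|² = 64 + 0 = 64
|QS5|² = 4 + 16 = 20
|QS6|² = 0 + 25 = 25
|QS7|² = 36 + 9 = 45
|QS8|² = 1 + 4 = 5
Sorted ascending: S8, S1, S5, … — the second-nearest is S1.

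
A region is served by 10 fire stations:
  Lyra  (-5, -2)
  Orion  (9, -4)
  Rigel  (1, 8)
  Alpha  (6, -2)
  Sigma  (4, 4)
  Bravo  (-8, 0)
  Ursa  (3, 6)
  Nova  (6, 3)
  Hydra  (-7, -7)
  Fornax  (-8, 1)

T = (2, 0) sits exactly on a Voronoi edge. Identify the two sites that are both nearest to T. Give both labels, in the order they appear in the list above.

Squared distances from T to each site:
d²(T, Lyra) = (2−(-5))² + (0−(-2))² = 49 + 4 = 53
d²(T, Orion) = (2−9)² + (0−(-4))² = 49 + 16 = 65
d²(T, Rigel) = (2−1)² + (0−8)² = 1 + 64 = 65
d²(T, Alpha) = (2−6)² + (0−(-2))² = 16 + 4 = 20
d²(T, Sigma) = (2−4)² + (0−4)² = 4 + 16 = 20
d²(T, Bravo) = (2−(-8))² + (0−0)² = 100 + 0 = 100
d²(T, Ursa) = (2−3)² + (0−6)² = 1 + 36 = 37
d²(T, Nova) = (2−6)² + (0−3)² = 16 + 9 = 25
d²(T, Hydra) = (2−(-7))² + (0−(-7))² = 81 + 49 = 130
d²(T, Fornax) = (2−(-8))² + (0−1)² = 100 + 1 = 101
T is equidistant from Alpha and Sigma (both at squared distance 20), and every other site is strictly farther — so T lies on the Alpha–Sigma Voronoi edge.

Alpha and Sigma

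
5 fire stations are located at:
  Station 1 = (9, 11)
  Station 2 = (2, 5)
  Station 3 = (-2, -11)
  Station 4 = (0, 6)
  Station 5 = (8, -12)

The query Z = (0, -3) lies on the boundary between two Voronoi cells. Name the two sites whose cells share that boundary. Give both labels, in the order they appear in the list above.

Station 2 and Station 3

Squared distances from Z to each site:
d²(Z, Station 1) = (0−9)² + (-3−11)² = 81 + 196 = 277
d²(Z, Station 2) = (0−2)² + (-3−5)² = 4 + 64 = 68
d²(Z, Station 3) = (0−(-2))² + (-3−(-11))² = 4 + 64 = 68
d²(Z, Station 4) = (0−0)² + (-3−6)² = 0 + 81 = 81
d²(Z, Station 5) = (0−8)² + (-3−(-12))² = 64 + 81 = 145
Z is equidistant from Station 2 and Station 3 (both at squared distance 68), and every other site is strictly farther — so Z lies on the Station 2–Station 3 Voronoi edge.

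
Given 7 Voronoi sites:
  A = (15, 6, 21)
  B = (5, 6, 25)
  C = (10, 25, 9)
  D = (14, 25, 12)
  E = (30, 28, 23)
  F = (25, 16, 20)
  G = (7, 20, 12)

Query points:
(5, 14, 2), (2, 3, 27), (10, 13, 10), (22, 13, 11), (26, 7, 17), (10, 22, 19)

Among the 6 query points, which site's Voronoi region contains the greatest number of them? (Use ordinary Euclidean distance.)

G

(5, 14, 2) — d² to each: A:525, B:593, C:195, D:302, E:1262, F:728, G:140 → nearest is G
(2, 3, 27) — d² to each: A:214, B:22, C:872, D:853, E:1425, F:747, G:539 → nearest is B
(10, 13, 10) — d² to each: A:195, B:299, C:145, D:164, E:794, F:334, G:62 → nearest is G
(22, 13, 11) — d² to each: A:198, B:534, C:292, D:209, E:433, F:99, G:275 → nearest is F
(26, 7, 17) — d² to each: A:138, B:506, C:644, D:493, E:493, F:91, G:555 → nearest is F
(10, 22, 19) — d² to each: A:285, B:317, C:109, D:74, E:452, F:262, G:62 → nearest is G
Tally — B:1, F:2, G:3. G captures the most (3).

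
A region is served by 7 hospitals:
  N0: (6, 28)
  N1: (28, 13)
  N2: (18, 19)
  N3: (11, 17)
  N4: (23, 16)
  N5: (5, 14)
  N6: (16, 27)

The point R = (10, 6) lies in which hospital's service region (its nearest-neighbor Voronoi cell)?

Squared Euclidean distances:
|RN0|² = 16 + 484 = 500
|RN1|² = 324 + 49 = 373
|RN2|² = 64 + 169 = 233
|RN3|² = 1 + 121 = 122
|RN4|² = 169 + 100 = 269
|RN5|² = 25 + 64 = 89
|RN6|² = 36 + 441 = 477
N5 is nearest.

N5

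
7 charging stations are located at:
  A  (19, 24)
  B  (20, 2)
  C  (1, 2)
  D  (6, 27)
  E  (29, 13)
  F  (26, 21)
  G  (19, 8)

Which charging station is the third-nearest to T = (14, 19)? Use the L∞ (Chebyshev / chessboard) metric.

d(T,A) = max(5, 5) = 5
d(T,B) = max(6, 17) = 17
d(T,C) = max(13, 17) = 17
d(T,D) = max(8, 8) = 8
d(T,E) = max(15, 6) = 15
d(T,F) = max(12, 2) = 12
d(T,G) = max(5, 11) = 11
Sorted ascending: A, D, G, F, … — the third-nearest is G.

G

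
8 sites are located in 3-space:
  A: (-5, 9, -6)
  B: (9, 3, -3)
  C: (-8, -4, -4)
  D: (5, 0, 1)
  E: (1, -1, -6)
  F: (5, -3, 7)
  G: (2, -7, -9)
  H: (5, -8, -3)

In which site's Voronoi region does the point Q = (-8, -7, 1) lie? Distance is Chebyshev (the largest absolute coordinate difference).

C

d(Q,A) = max(3, 16, 7) = 16
d(Q,B) = max(17, 10, 4) = 17
d(Q,C) = max(0, 3, 5) = 5
d(Q,D) = max(13, 7, 0) = 13
d(Q,E) = max(9, 6, 7) = 9
d(Q,F) = max(13, 4, 6) = 13
d(Q,G) = max(10, 0, 10) = 10
d(Q,H) = max(13, 1, 4) = 13
C is nearest.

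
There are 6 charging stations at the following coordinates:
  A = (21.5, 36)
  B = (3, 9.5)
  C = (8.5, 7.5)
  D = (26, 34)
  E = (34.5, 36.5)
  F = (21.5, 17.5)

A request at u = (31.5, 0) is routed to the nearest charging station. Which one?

Since √ is increasing, it suffices to compare squared distances:
|uA|² = (31.5−21.5)² + (0−36)² = 100 + 1296 = 1396
|uB|² = (31.5−3)² + (0−9.5)² = 812.25 + 90.25 = 902.5
|uC|² = (31.5−8.5)² + (0−7.5)² = 529 + 56.25 = 585.25
|uD|² = (31.5−26)² + (0−34)² = 30.25 + 1156 = 1186.25
|uE|² = (31.5−34.5)² + (0−36.5)² = 9 + 1332.25 = 1341.25
|uF|² = (31.5−21.5)² + (0−17.5)² = 100 + 306.25 = 406.25
F is nearest.

F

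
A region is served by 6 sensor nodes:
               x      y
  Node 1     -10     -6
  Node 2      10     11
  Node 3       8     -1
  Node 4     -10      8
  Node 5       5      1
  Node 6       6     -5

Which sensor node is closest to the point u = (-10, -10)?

Compare squared distances (the ordering matches that of the actual distances):
d²(u, Node 1) = (-10−(-10))² + (-10−(-6))² = 0 + 16 = 16
d²(u, Node 2) = (-10−10)² + (-10−11)² = 400 + 441 = 841
d²(u, Node 3) = (-10−8)² + (-10−(-1))² = 324 + 81 = 405
d²(u, Node 4) = (-10−(-10))² + (-10−8)² = 0 + 324 = 324
d²(u, Node 5) = (-10−5)² + (-10−1)² = 225 + 121 = 346
d²(u, Node 6) = (-10−6)² + (-10−(-5))² = 256 + 25 = 281
The smallest is to Node 1, so u lies in the Voronoi region of Node 1.

Node 1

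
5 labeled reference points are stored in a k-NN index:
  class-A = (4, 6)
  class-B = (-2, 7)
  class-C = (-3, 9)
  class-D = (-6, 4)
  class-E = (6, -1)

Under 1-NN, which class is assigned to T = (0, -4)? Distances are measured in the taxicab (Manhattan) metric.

d(T, class-A) = |0−4| + |-4−6| = 4 + 10 = 14
d(T, class-B) = |0−(-2)| + |-4−7| = 2 + 11 = 13
d(T, class-C) = |0−(-3)| + |-4−9| = 3 + 13 = 16
d(T, class-D) = |0−(-6)| + |-4−4| = 6 + 8 = 14
d(T, class-E) = |0−6| + |-4−(-1)| = 6 + 3 = 9
class-E is nearest.

class-E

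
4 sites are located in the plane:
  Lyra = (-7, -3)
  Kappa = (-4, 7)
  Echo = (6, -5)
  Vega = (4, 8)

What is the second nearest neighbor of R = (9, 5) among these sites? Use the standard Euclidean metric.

Since √ is increasing, it suffices to compare squared distances:
d²(R, Lyra) = (9−(-7))² + (5−(-3))² = 256 + 64 = 320
d²(R, Kappa) = (9−(-4))² + (5−7)² = 169 + 4 = 173
d²(R, Echo) = (9−6)² + (5−(-5))² = 9 + 100 = 109
d²(R, Vega) = (9−4)² + (5−8)² = 25 + 9 = 34
Sorted ascending: Vega, Echo, Kappa, … — the second-nearest is Echo.

Echo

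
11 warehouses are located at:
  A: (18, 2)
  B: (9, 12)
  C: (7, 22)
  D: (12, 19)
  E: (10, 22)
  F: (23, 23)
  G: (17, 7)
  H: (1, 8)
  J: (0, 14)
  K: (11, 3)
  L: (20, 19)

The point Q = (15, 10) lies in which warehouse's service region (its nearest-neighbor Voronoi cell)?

Squared Euclidean distances:
|QA|² = 9 + 64 = 73
|QB|² = 36 + 4 = 40
|QC|² = 64 + 144 = 208
|QD|² = 9 + 81 = 90
|QE|² = 25 + 144 = 169
|QF|² = 64 + 169 = 233
|QG|² = 4 + 9 = 13
|QH|² = 196 + 4 = 200
|QJ|² = 225 + 16 = 241
|QK|² = 16 + 49 = 65
|QL|² = 25 + 81 = 106
The smallest is to G, so Q lies in the Voronoi region of G.

G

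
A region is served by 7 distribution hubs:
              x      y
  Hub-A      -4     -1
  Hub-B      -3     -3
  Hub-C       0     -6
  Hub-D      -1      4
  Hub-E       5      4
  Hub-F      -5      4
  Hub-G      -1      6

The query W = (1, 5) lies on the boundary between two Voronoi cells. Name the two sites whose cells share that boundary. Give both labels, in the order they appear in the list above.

Squared distances from W to each site:
d²(W, Hub-A) = (1−(-4))² + (5−(-1))² = 25 + 36 = 61
d²(W, Hub-B) = (1−(-3))² + (5−(-3))² = 16 + 64 = 80
d²(W, Hub-C) = (1−0)² + (5−(-6))² = 1 + 121 = 122
d²(W, Hub-D) = (1−(-1))² + (5−4)² = 4 + 1 = 5
d²(W, Hub-E) = (1−5)² + (5−4)² = 16 + 1 = 17
d²(W, Hub-F) = (1−(-5))² + (5−4)² = 36 + 1 = 37
d²(W, Hub-G) = (1−(-1))² + (5−6)² = 4 + 1 = 5
W is equidistant from Hub-D and Hub-G (both at squared distance 5), and every other site is strictly farther — so W lies on the Hub-D–Hub-G Voronoi edge.

Hub-D and Hub-G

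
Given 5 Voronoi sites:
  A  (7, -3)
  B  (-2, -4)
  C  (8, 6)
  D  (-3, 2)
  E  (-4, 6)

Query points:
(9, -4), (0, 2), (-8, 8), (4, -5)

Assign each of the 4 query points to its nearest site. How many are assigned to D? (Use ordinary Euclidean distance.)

(9, -4) — d² to each: A:5, B:121, C:101, D:180, E:269 → nearest is A
(0, 2) — d² to each: A:74, B:40, C:80, D:9, E:32 → nearest is D
(-8, 8) — d² to each: A:346, B:180, C:260, D:61, E:20 → nearest is E
(4, -5) — d² to each: A:13, B:37, C:137, D:98, E:185 → nearest is A
1 of the 4 points has D as nearest.

1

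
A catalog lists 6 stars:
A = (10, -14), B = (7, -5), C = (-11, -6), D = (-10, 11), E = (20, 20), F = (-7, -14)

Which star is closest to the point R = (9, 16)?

Compare squared distances (the ordering matches that of the actual distances):
|RA|² = 1 + 900 = 901
|RB|² = 4 + 441 = 445
|RC|² = 400 + 484 = 884
|RD|² = 361 + 25 = 386
|RE|² = 121 + 16 = 137
|RF|² = 256 + 900 = 1156
E is nearest.

E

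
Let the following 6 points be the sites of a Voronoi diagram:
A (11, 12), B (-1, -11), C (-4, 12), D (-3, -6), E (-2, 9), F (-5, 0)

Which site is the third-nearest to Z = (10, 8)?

C

Squared Euclidean distances:
|ZA|² = 1 + 16 = 17
|ZB|² = 121 + 361 = 482
|ZC|² = 196 + 16 = 212
|ZD|² = 169 + 196 = 365
|ZE|² = 144 + 1 = 145
|ZF|² = 225 + 64 = 289
Sorted ascending: A, E, C, F, … — the third-nearest is C.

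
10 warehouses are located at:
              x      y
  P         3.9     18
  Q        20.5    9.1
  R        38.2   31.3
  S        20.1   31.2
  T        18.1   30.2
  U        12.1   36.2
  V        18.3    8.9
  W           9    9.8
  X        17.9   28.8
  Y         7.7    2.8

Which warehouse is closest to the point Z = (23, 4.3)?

Compare squared distances (the ordering matches that of the actual distances):
|ZP|² = (23−3.9)² + (4.3−18)² = 364.81 + 187.69 = 552.5
|ZQ|² = (23−20.5)² + (4.3−9.1)² = 6.25 + 23.04 = 29.29
|ZR|² = (23−38.2)² + (4.3−31.3)² = 231.04 + 729 = 960.04
|ZS|² = (23−20.1)² + (4.3−31.2)² = 8.41 + 723.61 = 732.02
|ZT|² = (23−18.1)² + (4.3−30.2)² = 24.01 + 670.81 = 694.82
|ZU|² = (23−12.1)² + (4.3−36.2)² = 118.81 + 1017.61 = 1136.42
|ZV|² = (23−18.3)² + (4.3−8.9)² = 22.09 + 21.16 = 43.25
|ZW|² = (23−9)² + (4.3−9.8)² = 196 + 30.25 = 226.25
|ZX|² = (23−17.9)² + (4.3−28.8)² = 26.01 + 600.25 = 626.26
|ZY|² = (23−7.7)² + (4.3−2.8)² = 234.09 + 2.25 = 236.34
Q is nearest.

Q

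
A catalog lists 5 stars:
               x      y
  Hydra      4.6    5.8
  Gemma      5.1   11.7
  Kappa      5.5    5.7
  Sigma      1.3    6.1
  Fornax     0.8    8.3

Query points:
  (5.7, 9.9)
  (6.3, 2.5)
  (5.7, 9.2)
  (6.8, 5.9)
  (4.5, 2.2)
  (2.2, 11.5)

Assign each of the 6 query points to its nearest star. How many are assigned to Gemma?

(5.7, 9.9) — d² to each: Hydra:18.02, Gemma:3.6, Kappa:17.68, Sigma:33.8, Fornax:26.57 → nearest is Gemma
(6.3, 2.5) — d² to each: Hydra:13.78, Gemma:86.08, Kappa:10.88, Sigma:37.96, Fornax:63.89 → nearest is Kappa
(5.7, 9.2) — d² to each: Hydra:12.77, Gemma:6.61, Kappa:12.29, Sigma:28.97, Fornax:24.82 → nearest is Gemma
(6.8, 5.9) — d² to each: Hydra:4.85, Gemma:36.53, Kappa:1.73, Sigma:30.29, Fornax:41.76 → nearest is Kappa
(4.5, 2.2) — d² to each: Hydra:12.97, Gemma:90.61, Kappa:13.25, Sigma:25.45, Fornax:50.9 → nearest is Hydra
(2.2, 11.5) — d² to each: Hydra:38.25, Gemma:8.45, Kappa:44.53, Sigma:29.97, Fornax:12.2 → nearest is Gemma
3 of the 6 points have Gemma as nearest.

3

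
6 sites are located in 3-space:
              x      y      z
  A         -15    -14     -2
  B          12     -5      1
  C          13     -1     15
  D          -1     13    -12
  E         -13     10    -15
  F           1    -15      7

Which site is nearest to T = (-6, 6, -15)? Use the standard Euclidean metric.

Since √ is increasing, it suffices to compare squared distances:
|TA|² = (-6−(-15))² + (6−(-14))² + (-15−(-2))² = 81 + 400 + 169 = 650
|TB|² = (-6−12)² + (6−(-5))² + (-15−1)² = 324 + 121 + 256 = 701
|TC|² = (-6−13)² + (6−(-1))² + (-15−15)² = 361 + 49 + 900 = 1310
|TD|² = (-6−(-1))² + (6−13)² + (-15−(-12))² = 25 + 49 + 9 = 83
|TE|² = (-6−(-13))² + (6−10)² + (-15−(-15))² = 49 + 16 + 0 = 65
|TF|² = (-6−1)² + (6−(-15))² + (-15−7)² = 49 + 441 + 484 = 974
E is nearest.

E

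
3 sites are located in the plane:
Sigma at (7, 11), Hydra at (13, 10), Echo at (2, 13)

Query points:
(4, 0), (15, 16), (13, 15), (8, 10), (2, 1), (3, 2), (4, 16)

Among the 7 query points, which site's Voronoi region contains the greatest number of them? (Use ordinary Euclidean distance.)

(4, 0) — d² to each: Sigma:130, Hydra:181, Echo:173 → nearest is Sigma
(15, 16) — d² to each: Sigma:89, Hydra:40, Echo:178 → nearest is Hydra
(13, 15) — d² to each: Sigma:52, Hydra:25, Echo:125 → nearest is Hydra
(8, 10) — d² to each: Sigma:2, Hydra:25, Echo:45 → nearest is Sigma
(2, 1) — d² to each: Sigma:125, Hydra:202, Echo:144 → nearest is Sigma
(3, 2) — d² to each: Sigma:97, Hydra:164, Echo:122 → nearest is Sigma
(4, 16) — d² to each: Sigma:34, Hydra:117, Echo:13 → nearest is Echo
Tally — Sigma:4, Hydra:2, Echo:1. Sigma captures the most (4).

Sigma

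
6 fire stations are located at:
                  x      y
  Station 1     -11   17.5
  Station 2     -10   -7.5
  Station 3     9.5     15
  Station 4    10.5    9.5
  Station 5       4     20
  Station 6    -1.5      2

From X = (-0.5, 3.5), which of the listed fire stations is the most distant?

Squared Euclidean distances:
d²(X, Station 1) = (-0.5−(-11))² + (3.5−17.5)² = 110.25 + 196 = 306.25
d²(X, Station 2) = (-0.5−(-10))² + (3.5−(-7.5))² = 90.25 + 121 = 211.25
d²(X, Station 3) = (-0.5−9.5)² + (3.5−15)² = 100 + 132.25 = 232.25
d²(X, Station 4) = (-0.5−10.5)² + (3.5−9.5)² = 121 + 36 = 157
d²(X, Station 5) = (-0.5−4)² + (3.5−20)² = 20.25 + 272.25 = 292.5
d²(X, Station 6) = (-0.5−(-1.5))² + (3.5−2)² = 1 + 2.25 = 3.25
The largest is to Station 1.

Station 1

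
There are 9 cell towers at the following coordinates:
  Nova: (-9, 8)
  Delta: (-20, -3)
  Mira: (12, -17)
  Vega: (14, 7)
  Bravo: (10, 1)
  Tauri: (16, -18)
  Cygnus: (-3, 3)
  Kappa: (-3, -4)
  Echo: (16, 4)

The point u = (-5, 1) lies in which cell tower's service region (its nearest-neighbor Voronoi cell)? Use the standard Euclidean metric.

Cygnus

Squared Euclidean distances:
d²(u, Nova) = (-5−(-9))² + (1−8)² = 16 + 49 = 65
d²(u, Delta) = (-5−(-20))² + (1−(-3))² = 225 + 16 = 241
d²(u, Mira) = (-5−12)² + (1−(-17))² = 289 + 324 = 613
d²(u, Vega) = (-5−14)² + (1−7)² = 361 + 36 = 397
d²(u, Bravo) = (-5−10)² + (1−1)² = 225 + 0 = 225
d²(u, Tauri) = (-5−16)² + (1−(-18))² = 441 + 361 = 802
d²(u, Cygnus) = (-5−(-3))² + (1−3)² = 4 + 4 = 8
d²(u, Kappa) = (-5−(-3))² + (1−(-4))² = 4 + 25 = 29
d²(u, Echo) = (-5−16)² + (1−4)² = 441 + 9 = 450
Cygnus is nearest.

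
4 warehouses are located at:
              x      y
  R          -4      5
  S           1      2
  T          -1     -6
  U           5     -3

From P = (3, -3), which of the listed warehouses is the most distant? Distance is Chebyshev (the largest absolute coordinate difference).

d(P,R) = max(7, 8) = 8
d(P,S) = max(2, 5) = 5
d(P,T) = max(4, 3) = 4
d(P,U) = max(2, 0) = 2
The largest is to R.

R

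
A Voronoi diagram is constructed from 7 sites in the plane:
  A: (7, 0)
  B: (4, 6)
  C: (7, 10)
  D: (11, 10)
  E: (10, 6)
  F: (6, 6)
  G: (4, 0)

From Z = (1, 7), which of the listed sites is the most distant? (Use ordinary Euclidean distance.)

Compare squared distances (the ordering matches that of the actual distances):
|ZA|² = (1−7)² + (7−0)² = 36 + 49 = 85
|ZB|² = (1−4)² + (7−6)² = 9 + 1 = 10
|ZC|² = (1−7)² + (7−10)² = 36 + 9 = 45
|ZD|² = (1−11)² + (7−10)² = 100 + 9 = 109
|ZE|² = (1−10)² + (7−6)² = 81 + 1 = 82
|ZF|² = (1−6)² + (7−6)² = 25 + 1 = 26
|ZG|² = (1−4)² + (7−0)² = 9 + 49 = 58
The largest is to D.

D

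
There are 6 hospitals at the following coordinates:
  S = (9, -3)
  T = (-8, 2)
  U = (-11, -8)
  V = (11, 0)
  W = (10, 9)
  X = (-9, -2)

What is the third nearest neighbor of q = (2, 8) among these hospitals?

V

Squared Euclidean distances:
|qS|² = (2−9)² + (8−(-3))² = 49 + 121 = 170
|qT|² = (2−(-8))² + (8−2)² = 100 + 36 = 136
|qU|² = (2−(-11))² + (8−(-8))² = 169 + 256 = 425
|qV|² = (2−11)² + (8−0)² = 81 + 64 = 145
|qW|² = (2−10)² + (8−9)² = 64 + 1 = 65
|qX|² = (2−(-9))² + (8−(-2))² = 121 + 100 = 221
Sorted ascending: W, T, V, S, … — the third-nearest is V.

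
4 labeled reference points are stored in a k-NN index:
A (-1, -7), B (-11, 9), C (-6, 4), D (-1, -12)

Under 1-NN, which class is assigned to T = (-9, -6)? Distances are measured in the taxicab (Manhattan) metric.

d(T,A) = |-9−(-1)| + |-6−(-7)| = 8 + 1 = 9
d(T,B) = |-9−(-11)| + |-6−9| = 2 + 15 = 17
d(T,C) = |-9−(-6)| + |-6−4| = 3 + 10 = 13
d(T,D) = |-9−(-1)| + |-6−(-12)| = 8 + 6 = 14
Minimum is at A.

A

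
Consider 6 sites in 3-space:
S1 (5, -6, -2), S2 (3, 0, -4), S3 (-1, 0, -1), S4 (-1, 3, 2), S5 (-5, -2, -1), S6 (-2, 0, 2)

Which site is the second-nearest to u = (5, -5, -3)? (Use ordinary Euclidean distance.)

S2

Compare squared distances (the ordering matches that of the actual distances):
|uS1|² = (5−5)² + (-5−(-6))² + (-3−(-2))² = 0 + 1 + 1 = 2
|uS2|² = (5−3)² + (-5−0)² + (-3−(-4))² = 4 + 25 + 1 = 30
|uS3|² = (5−(-1))² + (-5−0)² + (-3−(-1))² = 36 + 25 + 4 = 65
|uS4|² = (5−(-1))² + (-5−3)² + (-3−2)² = 36 + 64 + 25 = 125
|uS5|² = (5−(-5))² + (-5−(-2))² + (-3−(-1))² = 100 + 9 + 4 = 113
|uS6|² = (5−(-2))² + (-5−0)² + (-3−2)² = 49 + 25 + 25 = 99
Sorted ascending: S1, S2, S3, … — the second-nearest is S2.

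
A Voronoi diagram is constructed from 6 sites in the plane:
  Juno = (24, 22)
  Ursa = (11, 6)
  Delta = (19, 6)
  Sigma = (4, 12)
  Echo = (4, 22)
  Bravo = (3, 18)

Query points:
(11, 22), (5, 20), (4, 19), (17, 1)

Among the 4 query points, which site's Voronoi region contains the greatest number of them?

(11, 22) — d² to each: Juno:169, Ursa:256, Delta:320, Sigma:149, Echo:49, Bravo:80 → nearest is Echo
(5, 20) — d² to each: Juno:365, Ursa:232, Delta:392, Sigma:65, Echo:5, Bravo:8 → nearest is Echo
(4, 19) — d² to each: Juno:409, Ursa:218, Delta:394, Sigma:49, Echo:9, Bravo:2 → nearest is Bravo
(17, 1) — d² to each: Juno:490, Ursa:61, Delta:29, Sigma:290, Echo:610, Bravo:485 → nearest is Delta
Tally — Delta:1, Echo:2, Bravo:1. Echo captures the most (2).

Echo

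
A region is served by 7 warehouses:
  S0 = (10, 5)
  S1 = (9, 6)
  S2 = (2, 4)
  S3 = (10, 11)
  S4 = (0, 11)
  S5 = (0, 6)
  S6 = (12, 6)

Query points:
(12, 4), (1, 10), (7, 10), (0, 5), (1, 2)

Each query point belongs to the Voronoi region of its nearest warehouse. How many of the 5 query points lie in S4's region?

(12, 4) — d² to each: S0:5, S1:13, S2:100, S3:53, S4:193, S5:148, S6:4 → nearest is S6
(1, 10) — d² to each: S0:106, S1:80, S2:37, S3:82, S4:2, S5:17, S6:137 → nearest is S4
(7, 10) — d² to each: S0:34, S1:20, S2:61, S3:10, S4:50, S5:65, S6:41 → nearest is S3
(0, 5) — d² to each: S0:100, S1:82, S2:5, S3:136, S4:36, S5:1, S6:145 → nearest is S5
(1, 2) — d² to each: S0:90, S1:80, S2:5, S3:162, S4:82, S5:17, S6:137 → nearest is S2
1 of the 5 points has S4 as nearest.

1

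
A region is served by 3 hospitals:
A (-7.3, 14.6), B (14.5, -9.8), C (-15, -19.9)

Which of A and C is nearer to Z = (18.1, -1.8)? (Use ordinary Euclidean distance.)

A

Compare squared distances:
|ZA|² = (18.1−(-7.3))² + (-1.8−14.6)² = 645.16 + 268.96 = 914.12
|ZC|² = (18.1−(-15))² + (-1.8−(-19.9))² = 1095.61 + 327.61 = 1423.22
914.12 < 1423.22, so A is closer.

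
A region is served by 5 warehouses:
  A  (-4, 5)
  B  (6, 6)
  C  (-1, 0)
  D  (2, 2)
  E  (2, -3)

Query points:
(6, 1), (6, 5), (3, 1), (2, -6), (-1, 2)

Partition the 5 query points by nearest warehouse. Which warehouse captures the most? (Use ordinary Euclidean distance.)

D

(6, 1) — d² to each: A:116, B:25, C:50, D:17, E:32 → nearest is D
(6, 5) — d² to each: A:100, B:1, C:74, D:25, E:80 → nearest is B
(3, 1) — d² to each: A:65, B:34, C:17, D:2, E:17 → nearest is D
(2, -6) — d² to each: A:157, B:160, C:45, D:64, E:9 → nearest is E
(-1, 2) — d² to each: A:18, B:65, C:4, D:9, E:34 → nearest is C
Tally — B:1, C:1, D:2, E:1. D captures the most (2).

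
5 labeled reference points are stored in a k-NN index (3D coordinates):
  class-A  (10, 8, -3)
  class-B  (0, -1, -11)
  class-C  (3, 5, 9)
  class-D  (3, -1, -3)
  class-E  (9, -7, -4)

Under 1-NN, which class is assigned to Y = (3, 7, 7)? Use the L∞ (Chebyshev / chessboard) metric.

class-C

d(Y, class-A) = max(7, 1, 10) = 10
d(Y, class-B) = max(3, 8, 18) = 18
d(Y, class-C) = max(0, 2, 2) = 2
d(Y, class-D) = max(0, 8, 10) = 10
d(Y, class-E) = max(6, 14, 11) = 14
The smallest is to class-C, so Y lies in the Voronoi region of class-C.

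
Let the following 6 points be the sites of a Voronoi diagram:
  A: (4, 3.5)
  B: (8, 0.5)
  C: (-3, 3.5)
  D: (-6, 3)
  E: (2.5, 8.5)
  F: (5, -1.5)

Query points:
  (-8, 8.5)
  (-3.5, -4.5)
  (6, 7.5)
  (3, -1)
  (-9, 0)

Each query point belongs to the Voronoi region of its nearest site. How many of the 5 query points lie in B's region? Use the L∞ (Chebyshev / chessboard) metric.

0

(-8, 8.5) — d to each: A:12, B:16, C:5, D:5.5, E:10.5, F:13 → nearest is C
(-3.5, -4.5) — d to each: A:8, B:11.5, C:8, D:7.5, E:13, F:8.5 → nearest is D
(6, 7.5) — d to each: A:4, B:7, C:9, D:12, E:3.5, F:9 → nearest is E
(3, -1) — d to each: A:4.5, B:5, C:6, D:9, E:9.5, F:2 → nearest is F
(-9, 0) — d to each: A:13, B:17, C:6, D:3, E:11.5, F:14 → nearest is D
0 of the 5 points have B as nearest.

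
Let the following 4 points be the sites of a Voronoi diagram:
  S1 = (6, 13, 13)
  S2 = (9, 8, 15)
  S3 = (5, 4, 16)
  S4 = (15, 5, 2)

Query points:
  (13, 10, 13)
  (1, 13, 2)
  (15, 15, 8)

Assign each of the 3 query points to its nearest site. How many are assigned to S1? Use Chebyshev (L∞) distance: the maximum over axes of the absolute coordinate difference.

1

(13, 10, 13) — d to each: S1:7, S2:4, S3:8, S4:11 → nearest is S2
(1, 13, 2) — d to each: S1:11, S2:13, S3:14, S4:14 → nearest is S1
(15, 15, 8) — d to each: S1:9, S2:7, S3:11, S4:10 → nearest is S2
1 of the 3 points has S1 as nearest.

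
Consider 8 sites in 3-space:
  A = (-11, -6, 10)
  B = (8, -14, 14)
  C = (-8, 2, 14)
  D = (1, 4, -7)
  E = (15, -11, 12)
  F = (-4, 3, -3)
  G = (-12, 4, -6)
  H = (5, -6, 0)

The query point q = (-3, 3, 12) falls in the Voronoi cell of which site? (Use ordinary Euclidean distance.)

Squared Euclidean distances:
|qA|² = (-3−(-11))² + (3−(-6))² + (12−10)² = 64 + 81 + 4 = 149
|qB|² = (-3−8)² + (3−(-14))² + (12−14)² = 121 + 289 + 4 = 414
|qC|² = (-3−(-8))² + (3−2)² + (12−14)² = 25 + 1 + 4 = 30
|qD|² = (-3−1)² + (3−4)² + (12−(-7))² = 16 + 1 + 361 = 378
|qE|² = (-3−15)² + (3−(-11))² + (12−12)² = 324 + 196 + 0 = 520
|qF|² = (-3−(-4))² + (3−3)² + (12−(-3))² = 1 + 0 + 225 = 226
|qG|² = (-3−(-12))² + (3−4)² + (12−(-6))² = 81 + 1 + 324 = 406
|qH|² = (-3−5)² + (3−(-6))² + (12−0)² = 64 + 81 + 144 = 289
The smallest is to C, so q lies in the Voronoi region of C.

C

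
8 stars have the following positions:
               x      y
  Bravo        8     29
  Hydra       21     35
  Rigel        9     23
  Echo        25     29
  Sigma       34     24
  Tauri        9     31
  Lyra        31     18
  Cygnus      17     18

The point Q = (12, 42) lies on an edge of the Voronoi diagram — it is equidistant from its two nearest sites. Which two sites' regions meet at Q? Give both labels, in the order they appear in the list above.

Squared distances from Q to each site:
d²(Q, Bravo) = 16 + 169 = 185
d²(Q, Hydra) = 81 + 49 = 130
d²(Q, Rigel) = 9 + 361 = 370
d²(Q, Echo) = 169 + 169 = 338
d²(Q, Sigma) = 484 + 324 = 808
d²(Q, Tauri) = 9 + 121 = 130
d²(Q, Lyra) = 361 + 576 = 937
d²(Q, Cygnus) = 25 + 576 = 601
Q is equidistant from Hydra and Tauri (both at squared distance 130), and every other site is strictly farther — so Q lies on the Hydra–Tauri Voronoi edge.

Hydra and Tauri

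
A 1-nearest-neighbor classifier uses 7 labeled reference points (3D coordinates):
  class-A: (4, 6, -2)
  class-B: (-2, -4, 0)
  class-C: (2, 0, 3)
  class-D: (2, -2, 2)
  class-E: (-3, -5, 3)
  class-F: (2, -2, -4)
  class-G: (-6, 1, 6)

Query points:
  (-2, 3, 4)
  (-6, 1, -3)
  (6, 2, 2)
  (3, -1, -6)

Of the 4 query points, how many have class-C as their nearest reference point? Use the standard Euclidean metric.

1

(-2, 3, 4) — d² to each: class-A:81, class-B:65, class-C:26, class-D:45, class-E:66, class-F:105, class-G:24 → nearest is class-G
(-6, 1, -3) — d² to each: class-A:126, class-B:50, class-C:101, class-D:98, class-E:81, class-F:74, class-G:81 → nearest is class-B
(6, 2, 2) — d² to each: class-A:36, class-B:104, class-C:21, class-D:32, class-E:131, class-F:68, class-G:161 → nearest is class-C
(3, -1, -6) — d² to each: class-A:66, class-B:70, class-C:83, class-D:66, class-E:133, class-F:6, class-G:229 → nearest is class-F
1 of the 4 points has class-C as nearest.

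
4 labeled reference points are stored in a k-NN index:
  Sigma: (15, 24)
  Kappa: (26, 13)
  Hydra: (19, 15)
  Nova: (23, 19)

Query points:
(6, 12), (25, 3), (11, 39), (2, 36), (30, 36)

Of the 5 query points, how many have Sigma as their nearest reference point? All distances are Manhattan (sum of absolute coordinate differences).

2

(6, 12) — d to each: Sigma:21, Kappa:21, Hydra:16, Nova:24 → nearest is Hydra
(25, 3) — d to each: Sigma:31, Kappa:11, Hydra:18, Nova:18 → nearest is Kappa
(11, 39) — d to each: Sigma:19, Kappa:41, Hydra:32, Nova:32 → nearest is Sigma
(2, 36) — d to each: Sigma:25, Kappa:47, Hydra:38, Nova:38 → nearest is Sigma
(30, 36) — d to each: Sigma:27, Kappa:27, Hydra:32, Nova:24 → nearest is Nova
2 of the 5 points have Sigma as nearest.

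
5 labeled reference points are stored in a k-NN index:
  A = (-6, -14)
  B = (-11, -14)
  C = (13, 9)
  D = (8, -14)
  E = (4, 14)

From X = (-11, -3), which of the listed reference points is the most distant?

Squared Euclidean distances:
|XA|² = (-11−(-6))² + (-3−(-14))² = 25 + 121 = 146
|XB|² = (-11−(-11))² + (-3−(-14))² = 0 + 121 = 121
|XC|² = (-11−13)² + (-3−9)² = 576 + 144 = 720
|XD|² = (-11−8)² + (-3−(-14))² = 361 + 121 = 482
|XE|² = (-11−4)² + (-3−14)² = 225 + 289 = 514
The largest is to C.

C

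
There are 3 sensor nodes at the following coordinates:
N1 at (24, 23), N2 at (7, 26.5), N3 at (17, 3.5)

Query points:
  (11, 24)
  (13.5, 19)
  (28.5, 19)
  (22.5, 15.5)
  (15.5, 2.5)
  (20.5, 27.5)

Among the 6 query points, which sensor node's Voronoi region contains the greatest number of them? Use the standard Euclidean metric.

N1

(11, 24) — d² to each: N1:170, N2:22.25, N3:456.25 → nearest is N2
(13.5, 19) — d² to each: N1:126.25, N2:98.5, N3:252.5 → nearest is N2
(28.5, 19) — d² to each: N1:36.25, N2:518.5, N3:372.5 → nearest is N1
(22.5, 15.5) — d² to each: N1:58.5, N2:361.25, N3:174.25 → nearest is N1
(15.5, 2.5) — d² to each: N1:492.5, N2:648.25, N3:3.25 → nearest is N3
(20.5, 27.5) — d² to each: N1:32.5, N2:183.25, N3:588.25 → nearest is N1
Tally — N1:3, N2:2, N3:1. N1 captures the most (3).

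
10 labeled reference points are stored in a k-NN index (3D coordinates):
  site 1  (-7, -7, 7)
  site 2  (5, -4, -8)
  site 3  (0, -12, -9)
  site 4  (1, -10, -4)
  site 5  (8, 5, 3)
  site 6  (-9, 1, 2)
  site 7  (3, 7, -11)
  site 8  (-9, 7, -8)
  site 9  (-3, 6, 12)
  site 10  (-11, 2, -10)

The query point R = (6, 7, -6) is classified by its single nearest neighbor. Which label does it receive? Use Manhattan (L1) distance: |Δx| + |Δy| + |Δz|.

site 7

d(R, site 1) = 13 + 14 + 13 = 40
d(R, site 2) = 1 + 11 + 2 = 14
d(R, site 3) = 6 + 19 + 3 = 28
d(R, site 4) = 5 + 17 + 2 = 24
d(R, site 5) = 2 + 2 + 9 = 13
d(R, site 6) = 15 + 6 + 8 = 29
d(R, site 7) = 3 + 0 + 5 = 8
d(R, site 8) = 15 + 0 + 2 = 17
d(R, site 9) = 9 + 1 + 18 = 28
d(R, site 10) = 17 + 5 + 4 = 26
The smallest is to site 7, so R lies in the Voronoi region of site 7.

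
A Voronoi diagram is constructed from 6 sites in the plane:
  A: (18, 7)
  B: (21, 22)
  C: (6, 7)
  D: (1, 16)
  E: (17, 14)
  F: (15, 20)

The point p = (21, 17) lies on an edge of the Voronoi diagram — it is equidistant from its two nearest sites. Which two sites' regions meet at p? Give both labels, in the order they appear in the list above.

B and E

Squared distances from p to each site:
|pA|² = (21−18)² + (17−7)² = 9 + 100 = 109
|pB|² = (21−21)² + (17−22)² = 0 + 25 = 25
|pC|² = (21−6)² + (17−7)² = 225 + 100 = 325
|pD|² = (21−1)² + (17−16)² = 400 + 1 = 401
|pE|² = (21−17)² + (17−14)² = 16 + 9 = 25
|pF|² = (21−15)² + (17−20)² = 36 + 9 = 45
p is equidistant from B and E (both at squared distance 25), and every other site is strictly farther — so p lies on the B–E Voronoi edge.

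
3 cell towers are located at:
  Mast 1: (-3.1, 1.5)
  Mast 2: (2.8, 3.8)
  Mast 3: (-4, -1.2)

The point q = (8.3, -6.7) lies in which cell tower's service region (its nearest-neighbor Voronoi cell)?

Compare squared distances (the ordering matches that of the actual distances):
d²(q, Mast 1) = (8.3−(-3.1))² + (-6.7−1.5)² = 129.96 + 67.24 = 197.2
d²(q, Mast 2) = (8.3−2.8)² + (-6.7−3.8)² = 30.25 + 110.25 = 140.5
d²(q, Mast 3) = (8.3−(-4))² + (-6.7−(-1.2))² = 151.29 + 30.25 = 181.54
Mast 2 is nearest.

Mast 2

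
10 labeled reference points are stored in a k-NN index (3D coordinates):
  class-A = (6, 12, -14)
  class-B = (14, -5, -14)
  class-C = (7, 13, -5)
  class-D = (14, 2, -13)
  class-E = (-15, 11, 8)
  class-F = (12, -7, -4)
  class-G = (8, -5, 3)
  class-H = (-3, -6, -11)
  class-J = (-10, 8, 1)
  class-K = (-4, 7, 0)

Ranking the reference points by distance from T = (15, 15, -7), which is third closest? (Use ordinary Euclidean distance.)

class-D

Since √ is increasing, it suffices to compare squared distances:
d²(T, class-A) = 81 + 9 + 49 = 139
d²(T, class-B) = 1 + 400 + 49 = 450
d²(T, class-C) = 64 + 4 + 4 = 72
d²(T, class-D) = 1 + 169 + 36 = 206
d²(T, class-E) = 900 + 16 + 225 = 1141
d²(T, class-F) = 9 + 484 + 9 = 502
d²(T, class-G) = 49 + 400 + 100 = 549
d²(T, class-H) = 324 + 441 + 16 = 781
d²(T, class-J) = 625 + 49 + 64 = 738
d²(T, class-K) = 361 + 64 + 49 = 474
Sorted ascending: class-C, class-A, class-D, class-B, … — the third-nearest is class-D.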